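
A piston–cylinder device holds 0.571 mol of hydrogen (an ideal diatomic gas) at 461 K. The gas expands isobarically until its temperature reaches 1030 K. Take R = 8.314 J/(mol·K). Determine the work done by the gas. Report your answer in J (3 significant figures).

Isobaric: W = P ΔV = nR ΔT.
W = (0.571)(8.314)(1030 − 461) = 2701 J.

W ≈ 2700 J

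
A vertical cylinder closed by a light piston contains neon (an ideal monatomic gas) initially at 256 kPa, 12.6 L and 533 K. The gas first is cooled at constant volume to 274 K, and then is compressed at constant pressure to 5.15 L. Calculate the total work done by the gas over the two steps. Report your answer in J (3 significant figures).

W_total ≈ -980 J

Step 1 (isochoric): W = 0 (constant volume).
After step 1: P = 131.6 kPa (V unchanged).
Step 2 (isobaric): W = PΔV = (131.6 kPa)(5.15 − 12.6 L) = -980.4 J.
W_total = 0 − 980.4 = -980.4 J.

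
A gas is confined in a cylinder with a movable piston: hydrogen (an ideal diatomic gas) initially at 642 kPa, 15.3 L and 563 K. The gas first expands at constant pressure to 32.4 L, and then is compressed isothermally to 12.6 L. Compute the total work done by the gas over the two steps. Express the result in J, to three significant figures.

W_total ≈ -8670 J

Step 1 (isobaric): W = PΔV = (642 kPa)(32.4 − 15.3 L) = 10978 J.
After step 1: P = 642 kPa, V = 32.4 L, T = 1192 K.
Step 2 (isothermal): W = P₁V₁ ln(V₂/V₁) = (20801) ln(12.6/32.4) = -19646 J.
W_total = 10978 − 19646 = -8667 J.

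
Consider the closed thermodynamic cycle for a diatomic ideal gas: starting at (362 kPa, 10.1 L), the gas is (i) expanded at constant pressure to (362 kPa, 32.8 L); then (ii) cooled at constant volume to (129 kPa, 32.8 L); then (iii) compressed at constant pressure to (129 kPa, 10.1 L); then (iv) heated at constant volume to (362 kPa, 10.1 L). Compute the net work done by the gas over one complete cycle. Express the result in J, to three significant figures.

W_net ≈ 5290 J

Constant-volume legs do no work.
W(i) = (362)(32.8 − 10.1) = 8217 J; W(iii) = (129)(10.1 − 32.8) = -2928 J.
W_net = 8217 − 2928 = 5289 J (the clockwise enclosed area).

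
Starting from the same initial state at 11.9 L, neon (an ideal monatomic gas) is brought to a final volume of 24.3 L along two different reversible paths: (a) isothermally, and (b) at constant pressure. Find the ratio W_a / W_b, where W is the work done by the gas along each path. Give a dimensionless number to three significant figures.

W_a / W_b ≈ 0.685

Path (a) isothermal: W = P₁V₁ ln(V₂/V₁) → W_a/(P₁V₁) = 0.7139.
Path (b) isobaric: W = P₁(V₂ − V₁) → W_b/(P₁V₁) = 1.042.
W_a / W_b = 0.7139 / 1.042 = 0.6852.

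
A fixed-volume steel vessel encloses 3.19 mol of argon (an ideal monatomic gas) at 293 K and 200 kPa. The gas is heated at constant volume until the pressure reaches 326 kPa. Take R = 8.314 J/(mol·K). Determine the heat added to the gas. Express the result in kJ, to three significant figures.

Constant volume ⇒ W = 0, so Q = ΔU = nCᵥΔT with Cᵥ = 3R/2 = 12.47 J/(mol·K).
At constant V, T₂/T₁ = P₂/P₁ ⇒ ΔT = T₁(P₂/P₁ − 1) = 293·(326/200 − 1) = 184.6 K.
ΔU = (3.19)(12.47)(184.6) = 7343 J.

Q ≈ 7.34 kJ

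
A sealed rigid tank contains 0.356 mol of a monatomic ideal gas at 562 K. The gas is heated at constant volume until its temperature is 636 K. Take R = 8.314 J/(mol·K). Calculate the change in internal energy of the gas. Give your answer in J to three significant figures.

Constant volume ⇒ W = 0, so Q = ΔU = nCᵥΔT with Cᵥ = 3R/2 = 12.47 J/(mol·K).
ΔU = (0.356)(12.47)(636 − 562) = 328.5 J.

ΔU ≈ 329 J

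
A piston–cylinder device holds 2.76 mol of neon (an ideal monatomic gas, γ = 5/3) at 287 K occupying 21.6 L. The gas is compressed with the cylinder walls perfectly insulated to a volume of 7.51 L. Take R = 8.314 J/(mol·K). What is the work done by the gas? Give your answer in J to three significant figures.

W ≈ -10100 J

Adiabatic: TV^(γ−1) = const with γ = 5/3.
T₂ = T₁ (V₁/V₂)^(γ−1) = 287 × (21.6/7.51)^0.667 = 287 × 2.022 = 580.4 K.
W_by = nCᵥ(T₁ − T₂) = (2.76)(12.47)(287 − 580.4) = -10100 J.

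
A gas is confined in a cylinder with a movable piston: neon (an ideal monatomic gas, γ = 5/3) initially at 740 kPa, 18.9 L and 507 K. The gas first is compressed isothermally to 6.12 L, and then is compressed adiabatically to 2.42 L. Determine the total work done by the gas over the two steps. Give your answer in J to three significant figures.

Step 1 (isothermal): W = P₁V₁ ln(V₂/V₁) = (13986) ln(6.12/18.9) = -15771 J.
After step 1: P = 2285 kPa, V = 6.12 L, T = 507 K.
Step 2 (adiabatic): W = (P₁V₁ − P₂V₂)/(γ−1) = (13986 − 25961)/0.667 = -17962 J.
W_total = -15771 − 17962 = -33733 J.

W_total ≈ -33700 J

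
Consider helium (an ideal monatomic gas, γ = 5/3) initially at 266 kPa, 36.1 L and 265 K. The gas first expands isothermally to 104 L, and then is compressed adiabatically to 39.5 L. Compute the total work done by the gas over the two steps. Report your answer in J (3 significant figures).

Step 1 (isothermal): W = P₁V₁ ln(V₂/V₁) = (9603) ln(104/36.1) = 10160 J.
After step 1: P = 92.33 kPa, V = 104 L, T = 265 K.
Step 2 (adiabatic): W = (P₁V₁ − P₂V₂)/(γ−1) = (9603 − 18310)/0.667 = -13061 J.
W_total = 10160 − 13061 = -2900 J.

W_total ≈ -2900 J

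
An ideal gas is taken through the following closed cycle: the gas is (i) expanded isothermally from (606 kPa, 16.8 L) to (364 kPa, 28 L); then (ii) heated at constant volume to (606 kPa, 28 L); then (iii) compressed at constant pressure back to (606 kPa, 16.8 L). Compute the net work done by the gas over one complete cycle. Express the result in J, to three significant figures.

W_net ≈ -1590 J

Leg (i): W = PᵢVᵢ ln(V_f/Vᵢ) = (10181) ln(28/16.8) = 5201 J.
Leg (ii): W = 0.
Leg (iii): W = PΔV = (606)(16.8 − 28) = -6787 J.
W_net = 5201 − 6787 = -1587 J.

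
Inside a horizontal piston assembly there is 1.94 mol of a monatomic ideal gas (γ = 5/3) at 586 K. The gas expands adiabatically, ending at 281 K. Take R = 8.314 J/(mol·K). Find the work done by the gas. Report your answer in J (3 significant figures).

Adiabatic ⇒ Q = 0, so W_by = −ΔU = nCᵥ(T₁ − T₂).
Cᵥ = 3R/2 = 12.47 J/(mol·K).
W = (1.94)(12.47)(586 − 281) = 7379 J.

W ≈ 7380 J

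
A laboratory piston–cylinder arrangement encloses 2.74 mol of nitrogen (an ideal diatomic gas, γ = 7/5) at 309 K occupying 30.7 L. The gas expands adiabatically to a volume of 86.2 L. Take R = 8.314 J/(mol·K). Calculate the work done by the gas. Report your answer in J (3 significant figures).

Adiabatic: TV^(γ−1) = const with γ = 7/5.
T₂ = T₁ (V₁/V₂)^(γ−1) = 309 × (30.7/86.2)^0.4 = 309 × 0.6617 = 204.5 K.
W_by = nCᵥ(T₁ − T₂) = (2.74)(20.79)(309 − 204.5) = 5954 J.

W ≈ 5950 J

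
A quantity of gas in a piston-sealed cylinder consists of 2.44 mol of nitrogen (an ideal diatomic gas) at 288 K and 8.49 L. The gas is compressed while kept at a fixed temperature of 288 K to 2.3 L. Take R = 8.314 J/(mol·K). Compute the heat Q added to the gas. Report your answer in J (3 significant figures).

Q ≈ -7630 J

Isothermal ⇒ ΔU = 0, so Q = W = nRT ln(V₂/V₁).
Q = (2.44)(8.314)(288) ln(2.3/8.49) = 5842 × -1.306 = -7630 J.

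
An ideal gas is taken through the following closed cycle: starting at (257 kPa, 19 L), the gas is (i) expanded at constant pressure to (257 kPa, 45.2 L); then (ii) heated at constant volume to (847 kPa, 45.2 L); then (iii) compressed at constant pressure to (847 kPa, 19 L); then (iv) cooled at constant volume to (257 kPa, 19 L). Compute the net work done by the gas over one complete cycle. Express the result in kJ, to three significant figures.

W_net ≈ -15.5 kJ

Constant-volume legs do no work.
W(i) = (257)(45.2 − 19) = 6733 J; W(iii) = (847)(19 − 45.2) = -22191 J.
W_net = 6733 − 22191 = -15458 J (the counter-clockwise enclosed area).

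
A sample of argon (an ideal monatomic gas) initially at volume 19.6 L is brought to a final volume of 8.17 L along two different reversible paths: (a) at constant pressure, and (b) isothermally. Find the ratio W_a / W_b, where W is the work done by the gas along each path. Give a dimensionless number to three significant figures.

W_a / W_b ≈ 0.666

Path (a) isobaric: W = P₁(V₂ − V₁) → W_a/(P₁V₁) = -0.5832.
Path (b) isothermal: W = P₁V₁ ln(V₂/V₁) → W_b/(P₁V₁) = -0.8751.
W_a / W_b = -0.5832 / -0.8751 = 0.6664.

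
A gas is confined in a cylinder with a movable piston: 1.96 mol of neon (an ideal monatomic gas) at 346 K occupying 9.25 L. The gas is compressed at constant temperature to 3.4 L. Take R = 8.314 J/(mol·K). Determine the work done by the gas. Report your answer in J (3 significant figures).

Isothermal: W = nRT ln(V₂/V₁).
W = (1.96)(8.314)(346) × ln(3.4/9.25)
  = 5638 × -1.001
W_by_gas = -5643 J.

W ≈ -5640 J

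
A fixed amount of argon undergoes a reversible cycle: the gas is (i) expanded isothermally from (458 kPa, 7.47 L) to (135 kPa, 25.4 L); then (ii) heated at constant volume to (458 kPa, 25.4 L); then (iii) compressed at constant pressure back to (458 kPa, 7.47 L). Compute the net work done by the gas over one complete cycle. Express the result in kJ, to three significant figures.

W_net ≈ -4.02 kJ

Leg (i): W = PᵢVᵢ ln(V_f/Vᵢ) = (3421) ln(25.4/7.47) = 4187 J.
Leg (ii): W = 0.
Leg (iii): W = PΔV = (458)(7.47 − 25.4) = -8212 J.
W_net = 4187 − 8212 = -4025 J.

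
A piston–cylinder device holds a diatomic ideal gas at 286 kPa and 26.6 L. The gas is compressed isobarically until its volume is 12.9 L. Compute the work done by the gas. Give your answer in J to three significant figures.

W ≈ -3920 J

Isobaric: W = P ΔV.
W = (286 kPa)(12.9 − 26.6 L) = (286)(-13.7) = -3918 J.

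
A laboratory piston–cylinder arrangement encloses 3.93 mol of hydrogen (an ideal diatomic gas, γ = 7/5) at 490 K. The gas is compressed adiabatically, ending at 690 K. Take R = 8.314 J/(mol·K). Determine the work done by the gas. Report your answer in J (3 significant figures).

Adiabatic ⇒ Q = 0, so W_by = −ΔU = nCᵥ(T₁ − T₂).
Cᵥ = 5R/2 = 20.79 J/(mol·K).
W = (3.93)(20.79)(490 − 690) = -16337 J.

W ≈ -16300 J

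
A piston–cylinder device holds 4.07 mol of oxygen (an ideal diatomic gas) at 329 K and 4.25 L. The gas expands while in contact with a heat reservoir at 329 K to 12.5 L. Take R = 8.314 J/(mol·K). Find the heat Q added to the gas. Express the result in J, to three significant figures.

Isothermal ⇒ ΔU = 0, so Q = W = nRT ln(V₂/V₁).
Q = (4.07)(8.314)(329) ln(12.5/4.25) = 11133 × 1.079 = 12010 J.

Q ≈ 12000 J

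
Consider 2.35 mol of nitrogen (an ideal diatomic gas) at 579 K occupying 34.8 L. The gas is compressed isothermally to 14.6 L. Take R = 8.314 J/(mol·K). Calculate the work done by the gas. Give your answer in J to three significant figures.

Isothermal: W = nRT ln(V₂/V₁).
W = (2.35)(8.314)(579) × ln(14.6/34.8)
  = 11312 × -0.8686
W_by_gas = -9826 J.

W ≈ -9830 J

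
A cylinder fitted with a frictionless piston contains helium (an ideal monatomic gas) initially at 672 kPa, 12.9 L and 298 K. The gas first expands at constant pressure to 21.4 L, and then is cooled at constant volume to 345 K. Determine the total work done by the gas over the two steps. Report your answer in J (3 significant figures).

Step 1 (isobaric): W = PΔV = (672 kPa)(21.4 − 12.9 L) = 5712 J.
Step 2 (isochoric): W = 0 (constant volume).
W_total = 5712 + 0 = 5712 J.

W_total ≈ 5710 J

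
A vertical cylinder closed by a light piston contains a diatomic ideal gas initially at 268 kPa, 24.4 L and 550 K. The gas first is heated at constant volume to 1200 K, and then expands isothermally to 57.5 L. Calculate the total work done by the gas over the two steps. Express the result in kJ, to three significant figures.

Step 1 (isochoric): W = 0 (constant volume).
After step 1: P = 584.7 kPa (V unchanged).
Step 2 (isothermal): W = P₁V₁ ln(V₂/V₁) = (14267) ln(57.5/24.4) = 12230 J.
W_total = 0 + 12230 = 12230 J.

W_total ≈ 12.2 kJ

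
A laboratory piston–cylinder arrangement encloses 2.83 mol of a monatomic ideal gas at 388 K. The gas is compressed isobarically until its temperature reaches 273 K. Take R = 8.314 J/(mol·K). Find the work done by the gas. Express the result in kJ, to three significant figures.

Isobaric: W = P ΔV = nR ΔT.
W = (2.83)(8.314)(273 − 388) = -2706 J.

W ≈ -2.71 kJ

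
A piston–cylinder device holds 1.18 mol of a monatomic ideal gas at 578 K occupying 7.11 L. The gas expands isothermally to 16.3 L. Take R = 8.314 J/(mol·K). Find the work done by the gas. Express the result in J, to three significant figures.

Isothermal: W = nRT ln(V₂/V₁).
W = (1.18)(8.314)(578) × ln(16.3/7.11)
  = 5670 × 0.8297
W_by_gas = 4705 J.

W ≈ 4700 J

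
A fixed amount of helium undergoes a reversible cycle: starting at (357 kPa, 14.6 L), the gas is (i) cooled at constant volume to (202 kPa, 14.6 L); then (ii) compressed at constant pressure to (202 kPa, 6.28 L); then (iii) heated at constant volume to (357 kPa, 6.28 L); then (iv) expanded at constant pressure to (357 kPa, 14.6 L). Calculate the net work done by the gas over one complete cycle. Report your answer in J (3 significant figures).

W_net ≈ 1290 J

Constant-volume legs do no work.
W(ii) = (202)(6.28 − 14.6) = -1681 J; W(iv) = (357)(14.6 − 6.28) = 2970 J.
W_net = -1681 + 2970 = 1290 J (the clockwise enclosed area).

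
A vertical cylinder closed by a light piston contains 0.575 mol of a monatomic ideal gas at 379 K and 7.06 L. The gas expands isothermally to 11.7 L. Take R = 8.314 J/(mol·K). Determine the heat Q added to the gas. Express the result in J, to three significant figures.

Isothermal ⇒ ΔU = 0, so Q = W = nRT ln(V₂/V₁).
Q = (0.575)(8.314)(379) ln(11.7/7.06) = 1812 × 0.5051 = 915.2 J.

Q ≈ 915 J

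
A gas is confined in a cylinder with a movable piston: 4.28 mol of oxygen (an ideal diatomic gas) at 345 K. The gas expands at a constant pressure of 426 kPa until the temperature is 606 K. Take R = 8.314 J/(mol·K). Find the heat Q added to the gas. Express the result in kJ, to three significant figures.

Isobaric: W = nRΔT = (4.28)(8.314)(261) = 9287 J.
ΔU = nCᵥΔT with Cᵥ = 5R/2: ΔU = (4.28)(20.79)(261) = 23219 J.
Q = ΔU + W = 23219 + 9287 = 32506 J.

Q ≈ 32.5 kJ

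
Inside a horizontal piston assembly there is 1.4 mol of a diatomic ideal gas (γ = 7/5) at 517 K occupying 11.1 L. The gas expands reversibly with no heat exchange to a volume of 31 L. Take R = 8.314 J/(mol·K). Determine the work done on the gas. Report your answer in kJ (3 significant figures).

W ≈ -5.07 kJ

Adiabatic: TV^(γ−1) = const with γ = 7/5.
T₂ = T₁ (V₁/V₂)^(γ−1) = 517 × (11.1/31)^0.4 = 517 × 0.6631 = 342.8 K.
W_by = nCᵥ(T₁ − T₂) = (1.4)(20.79)(517 − 342.8) = 5068 J.
Work on gas = −W_by = -5068 J.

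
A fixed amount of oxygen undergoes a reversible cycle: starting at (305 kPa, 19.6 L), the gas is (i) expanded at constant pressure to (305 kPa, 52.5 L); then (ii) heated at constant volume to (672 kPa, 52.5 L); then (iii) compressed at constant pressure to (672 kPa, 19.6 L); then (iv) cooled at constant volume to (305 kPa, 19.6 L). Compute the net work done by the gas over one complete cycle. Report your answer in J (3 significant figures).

Constant-volume legs do no work.
W(i) = (305)(52.5 − 19.6) = 10034 J; W(iii) = (672)(19.6 − 52.5) = -22109 J.
W_net = 10034 − 22109 = -12074 J (the counter-clockwise enclosed area).

W_net ≈ -12100 J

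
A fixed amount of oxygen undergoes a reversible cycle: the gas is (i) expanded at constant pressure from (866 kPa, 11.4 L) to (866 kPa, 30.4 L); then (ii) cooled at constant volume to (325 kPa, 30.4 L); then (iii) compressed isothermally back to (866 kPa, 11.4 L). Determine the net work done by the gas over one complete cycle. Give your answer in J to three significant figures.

W_net ≈ 6760 J

Leg (i): W = PΔV = (866)(30.4 − 11.4) = 16454 J.
Leg (ii): W = 0.
Leg (iii): W = PᵢVᵢ ln(V_f/Vᵢ) = (9880) ln(11.4/30.4) = -9691 J.
W_net = 16454 − 9691 = 6763 J.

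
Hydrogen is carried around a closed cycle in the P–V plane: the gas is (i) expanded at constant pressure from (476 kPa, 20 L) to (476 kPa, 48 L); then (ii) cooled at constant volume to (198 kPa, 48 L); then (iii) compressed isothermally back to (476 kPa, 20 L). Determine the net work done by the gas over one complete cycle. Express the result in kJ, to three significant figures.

W_net ≈ 5.01 kJ

Leg (i): W = PΔV = (476)(48 − 20) = 13328 J.
Leg (ii): W = 0.
Leg (iii): W = PᵢVᵢ ln(V_f/Vᵢ) = (9504) ln(20/48) = -8320 J.
W_net = 13328 − 8320 = 5008 J.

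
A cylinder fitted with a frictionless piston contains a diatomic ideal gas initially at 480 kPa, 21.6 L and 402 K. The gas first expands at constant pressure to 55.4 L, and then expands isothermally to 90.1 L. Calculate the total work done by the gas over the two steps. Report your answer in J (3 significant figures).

Step 1 (isobaric): W = PΔV = (480 kPa)(55.4 − 21.6 L) = 16224 J.
After step 1: P = 480 kPa, V = 55.4 L, T = 1031 K.
Step 2 (isothermal): W = P₁V₁ ln(V₂/V₁) = (26592) ln(90.1/55.4) = 12933 J.
W_total = 16224 + 12933 = 29157 J.

W_total ≈ 29200 J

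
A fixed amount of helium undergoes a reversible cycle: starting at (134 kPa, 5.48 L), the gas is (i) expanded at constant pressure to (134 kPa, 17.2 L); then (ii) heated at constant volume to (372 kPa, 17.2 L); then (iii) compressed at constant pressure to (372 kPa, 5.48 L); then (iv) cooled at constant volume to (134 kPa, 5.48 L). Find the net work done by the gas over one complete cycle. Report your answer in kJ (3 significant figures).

W_net ≈ -2.79 kJ

Constant-volume legs do no work.
W(i) = (134)(17.2 − 5.48) = 1570 J; W(iii) = (372)(5.48 − 17.2) = -4360 J.
W_net = 1570 − 4360 = -2789 J (the counter-clockwise enclosed area).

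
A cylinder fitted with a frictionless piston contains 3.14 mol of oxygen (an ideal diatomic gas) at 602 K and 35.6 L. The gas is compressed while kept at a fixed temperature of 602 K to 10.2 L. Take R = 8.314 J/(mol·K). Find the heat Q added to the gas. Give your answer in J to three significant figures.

Q ≈ -19600 J

Isothermal ⇒ ΔU = 0, so Q = W = nRT ln(V₂/V₁).
Q = (3.14)(8.314)(602) ln(10.2/35.6) = 15716 × -1.25 = -19644 J.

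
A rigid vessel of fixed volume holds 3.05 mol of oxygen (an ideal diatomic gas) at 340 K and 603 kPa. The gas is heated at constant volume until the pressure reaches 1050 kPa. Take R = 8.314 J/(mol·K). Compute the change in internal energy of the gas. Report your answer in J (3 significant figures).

ΔU ≈ 16000 J

Constant volume ⇒ W = 0, so Q = ΔU = nCᵥΔT with Cᵥ = 5R/2 = 20.79 J/(mol·K).
At constant V, T₂/T₁ = P₂/P₁ ⇒ ΔT = T₁(P₂/P₁ − 1) = 340·(1050/603 − 1) = 252 K.
ΔU = (3.05)(20.79)(252) = 15978 J.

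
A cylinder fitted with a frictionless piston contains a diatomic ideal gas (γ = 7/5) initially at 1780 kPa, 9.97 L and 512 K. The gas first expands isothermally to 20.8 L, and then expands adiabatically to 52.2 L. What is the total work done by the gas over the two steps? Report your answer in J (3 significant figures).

W_total ≈ 26700 J

Step 1 (isothermal): W = P₁V₁ ln(V₂/V₁) = (17747) ln(20.8/9.97) = 13050 J.
After step 1: P = 853.2 kPa, V = 20.8 L, T = 512 K.
Step 2 (adiabatic): W = (P₁V₁ − P₂V₂)/(γ−1) = (17747 − 12282)/0.4 = 13661 J.
W_total = 13050 + 13661 = 26712 J.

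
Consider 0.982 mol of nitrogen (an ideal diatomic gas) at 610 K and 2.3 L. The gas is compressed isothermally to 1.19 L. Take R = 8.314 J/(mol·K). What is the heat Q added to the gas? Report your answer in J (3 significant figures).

Q ≈ -3280 J

Isothermal ⇒ ΔU = 0, so Q = W = nRT ln(V₂/V₁).
Q = (0.982)(8.314)(610) ln(1.19/2.3) = 4980 × -0.659 = -3282 J.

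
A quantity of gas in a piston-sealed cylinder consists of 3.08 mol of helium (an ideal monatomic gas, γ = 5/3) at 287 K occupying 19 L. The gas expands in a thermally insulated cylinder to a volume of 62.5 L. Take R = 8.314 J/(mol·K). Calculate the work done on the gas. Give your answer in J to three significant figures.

Adiabatic: TV^(γ−1) = const with γ = 5/3.
T₂ = T₁ (V₁/V₂)^(γ−1) = 287 × (19/62.5)^0.667 = 287 × 0.4521 = 129.8 K.
W_by = nCᵥ(T₁ − T₂) = (3.08)(12.47)(287 − 129.8) = 6040 J.
Work on gas = −W_by = -6040 J.

W ≈ -6040 J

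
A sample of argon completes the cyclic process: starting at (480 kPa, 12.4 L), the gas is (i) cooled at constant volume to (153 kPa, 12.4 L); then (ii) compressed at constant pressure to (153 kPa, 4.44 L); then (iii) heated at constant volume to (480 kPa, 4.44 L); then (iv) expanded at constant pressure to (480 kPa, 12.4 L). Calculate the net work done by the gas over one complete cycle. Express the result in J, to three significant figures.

W_net ≈ 2600 J

Constant-volume legs do no work.
W(ii) = (153)(4.44 − 12.4) = -1218 J; W(iv) = (480)(12.4 − 4.44) = 3821 J.
W_net = -1218 + 3821 = 2603 J (the clockwise enclosed area).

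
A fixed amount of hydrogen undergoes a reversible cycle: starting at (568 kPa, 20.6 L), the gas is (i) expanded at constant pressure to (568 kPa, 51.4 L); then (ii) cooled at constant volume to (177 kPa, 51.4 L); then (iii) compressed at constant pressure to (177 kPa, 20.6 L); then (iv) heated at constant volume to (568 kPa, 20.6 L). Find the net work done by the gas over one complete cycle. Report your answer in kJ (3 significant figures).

Constant-volume legs do no work.
W(i) = (568)(51.4 − 20.6) = 17494 J; W(iii) = (177)(20.6 − 51.4) = -5452 J.
W_net = 17494 − 5452 = 12043 J (the clockwise enclosed area).

W_net ≈ 12.0 kJ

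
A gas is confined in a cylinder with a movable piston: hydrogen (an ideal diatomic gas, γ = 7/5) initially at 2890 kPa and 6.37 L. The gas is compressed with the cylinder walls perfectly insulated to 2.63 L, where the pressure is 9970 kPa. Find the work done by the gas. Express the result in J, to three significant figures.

W ≈ -19500 J

Adiabatic: W = (P₁V₁ − P₂V₂)/(γ − 1) with γ = 7/5.
P₁V₁ = 18409 J, P₂V₂ = 26221 J.
W = (18409 − 26221) / 0.4 = -19530 J.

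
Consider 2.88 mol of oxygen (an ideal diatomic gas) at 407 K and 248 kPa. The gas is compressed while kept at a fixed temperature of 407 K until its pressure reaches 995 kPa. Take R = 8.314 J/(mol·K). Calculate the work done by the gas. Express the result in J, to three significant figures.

Isothermal process: W = nRT ln(V₂/V₁) = nRT ln(P₁/P₂).
W = (2.88)(8.314)(407) × ln(248/995)
  = 9745 × ln(0.2492) = 9745 × -1.389
W_by_gas = -13539 J.

W ≈ -13500 J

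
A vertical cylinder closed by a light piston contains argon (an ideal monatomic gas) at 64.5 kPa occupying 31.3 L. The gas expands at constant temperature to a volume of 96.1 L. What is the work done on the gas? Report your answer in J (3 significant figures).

W ≈ -2260 J

Isothermal: W = nRT ln(V₂/V₁) = P₁V₁ ln(V₂/V₁).
P₁V₁ = (64.5 kPa)(31.3 L) = 2019 J.
W = 2019 × ln(96.1/31.3) = 2019 × 1.122
W_by_gas = 2265 J; work on gas = −W_by = -2265 J.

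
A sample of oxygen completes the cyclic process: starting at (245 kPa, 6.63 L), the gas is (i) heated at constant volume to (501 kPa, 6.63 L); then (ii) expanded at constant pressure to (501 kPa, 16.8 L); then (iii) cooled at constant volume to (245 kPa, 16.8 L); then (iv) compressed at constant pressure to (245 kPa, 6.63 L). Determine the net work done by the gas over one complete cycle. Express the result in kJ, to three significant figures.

W_net ≈ 2.60 kJ

Constant-volume legs do no work.
W(ii) = (501)(16.8 − 6.63) = 5095 J; W(iv) = (245)(6.63 − 16.8) = -2492 J.
W_net = 5095 − 2492 = 2604 J (the clockwise enclosed area).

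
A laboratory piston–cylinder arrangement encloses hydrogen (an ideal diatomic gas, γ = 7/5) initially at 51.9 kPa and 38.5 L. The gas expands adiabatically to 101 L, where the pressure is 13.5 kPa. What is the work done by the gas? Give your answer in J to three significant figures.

Adiabatic: W = (P₁V₁ − P₂V₂)/(γ − 1) with γ = 7/5.
P₁V₁ = 1998 J, P₂V₂ = 1364 J.
W = (1998 − 1364) / 0.4 = 1587 J.

W ≈ 1590 J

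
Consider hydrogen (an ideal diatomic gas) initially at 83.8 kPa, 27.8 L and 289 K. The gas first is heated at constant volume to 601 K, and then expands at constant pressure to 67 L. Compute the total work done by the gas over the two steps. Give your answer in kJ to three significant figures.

W_total ≈ 6.83 kJ

Step 1 (isochoric): W = 0 (constant volume).
After step 1: P = 174.3 kPa (V unchanged).
Step 2 (isobaric): W = PΔV = (174.3 kPa)(67 − 27.8 L) = 6831 J.
W_total = 0 + 6831 = 6831 J.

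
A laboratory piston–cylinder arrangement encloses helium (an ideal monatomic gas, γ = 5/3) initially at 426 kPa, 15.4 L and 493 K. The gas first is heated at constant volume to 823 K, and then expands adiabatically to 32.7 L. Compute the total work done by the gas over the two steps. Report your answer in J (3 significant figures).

W_total ≈ 6480 J

Step 1 (isochoric): W = 0 (constant volume).
After step 1: P = 711.2 kPa (V unchanged).
Step 2 (adiabatic): W = (P₁V₁ − P₂V₂)/(γ−1) = (10952 − 6629)/0.667 = 6484 J.
W_total = 0 + 6484 = 6484 J.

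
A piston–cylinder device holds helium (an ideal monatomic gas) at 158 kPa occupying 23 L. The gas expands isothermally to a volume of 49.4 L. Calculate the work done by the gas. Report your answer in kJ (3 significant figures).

Isothermal: W = nRT ln(V₂/V₁) = P₁V₁ ln(V₂/V₁).
P₁V₁ = (158 kPa)(23 L) = 3634 J.
W = 3634 × ln(49.4/23) = 3634 × 0.7645
W_by_gas = 2778 J.

W ≈ 2.78 kJ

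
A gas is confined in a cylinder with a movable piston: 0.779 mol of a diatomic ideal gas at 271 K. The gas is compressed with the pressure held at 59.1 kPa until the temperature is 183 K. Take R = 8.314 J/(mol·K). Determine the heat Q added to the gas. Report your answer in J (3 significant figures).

Isobaric: W = nRΔT = (0.779)(8.314)(-88) = -569.9 J.
ΔU = nCᵥΔT with Cᵥ = 5R/2: ΔU = (0.779)(20.79)(-88) = -1425 J.
Q = ΔU + W = -1425 − 569.9 = -1995 J.

Q ≈ -1990 J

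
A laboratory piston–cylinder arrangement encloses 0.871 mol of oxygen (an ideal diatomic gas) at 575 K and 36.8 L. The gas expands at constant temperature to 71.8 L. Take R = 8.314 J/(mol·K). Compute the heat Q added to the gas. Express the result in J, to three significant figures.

Q ≈ 2780 J

Isothermal ⇒ ΔU = 0, so Q = W = nRT ln(V₂/V₁).
Q = (0.871)(8.314)(575) ln(71.8/36.8) = 4164 × 0.6684 = 2783 J.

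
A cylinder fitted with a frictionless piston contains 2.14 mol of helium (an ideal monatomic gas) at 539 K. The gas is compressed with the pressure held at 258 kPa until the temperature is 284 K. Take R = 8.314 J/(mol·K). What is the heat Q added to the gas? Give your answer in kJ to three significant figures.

Isobaric: W = nRΔT = (2.14)(8.314)(-255) = -4537 J.
ΔU = nCᵥΔT with Cᵥ = 3R/2: ΔU = (2.14)(12.47)(-255) = -6805 J.
Q = ΔU + W = -6805 − 4537 = -11342 J.

Q ≈ -11.3 kJ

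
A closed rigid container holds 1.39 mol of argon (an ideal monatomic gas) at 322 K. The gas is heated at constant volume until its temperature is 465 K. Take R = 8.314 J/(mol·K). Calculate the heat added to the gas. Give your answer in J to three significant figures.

Q ≈ 2480 J

Constant volume ⇒ W = 0, so Q = ΔU = nCᵥΔT with Cᵥ = 3R/2 = 12.47 J/(mol·K).
ΔU = (1.39)(12.47)(465 − 322) = 2479 J.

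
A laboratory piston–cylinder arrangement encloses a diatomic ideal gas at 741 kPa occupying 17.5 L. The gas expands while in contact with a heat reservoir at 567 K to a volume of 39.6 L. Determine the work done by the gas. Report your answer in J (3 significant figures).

W ≈ 10600 J

Isothermal: W = nRT ln(V₂/V₁) = P₁V₁ ln(V₂/V₁).
P₁V₁ = (741 kPa)(17.5 L) = 12968 J.
W = 12968 × ln(39.6/17.5) = 12968 × 0.8166
W_by_gas = 10590 J.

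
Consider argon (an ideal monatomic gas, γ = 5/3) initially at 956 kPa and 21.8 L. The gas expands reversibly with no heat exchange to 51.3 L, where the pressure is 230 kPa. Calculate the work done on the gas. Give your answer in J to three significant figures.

W ≈ -13600 J

Adiabatic: W = (P₁V₁ − P₂V₂)/(γ − 1) with γ = 5/3.
P₁V₁ = 20841 J, P₂V₂ = 11799 J.
W = (20841 − 11799) / 0.6667 = 13563 J.
Work on gas = −W_by = -13563 J.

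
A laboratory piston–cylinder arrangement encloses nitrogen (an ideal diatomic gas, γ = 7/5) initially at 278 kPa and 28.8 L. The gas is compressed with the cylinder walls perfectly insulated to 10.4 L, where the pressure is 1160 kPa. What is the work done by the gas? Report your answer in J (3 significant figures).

Adiabatic: W = (P₁V₁ − P₂V₂)/(γ − 1) with γ = 7/5.
P₁V₁ = 8006 J, P₂V₂ = 12064 J.
W = (8006 − 12064) / 0.4 = -10144 J.

W ≈ -10100 J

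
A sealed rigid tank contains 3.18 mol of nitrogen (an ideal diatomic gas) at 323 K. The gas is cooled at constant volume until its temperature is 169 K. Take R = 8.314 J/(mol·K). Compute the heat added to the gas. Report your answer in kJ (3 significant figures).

Constant volume ⇒ W = 0, so Q = ΔU = nCᵥΔT with Cᵥ = 5R/2 = 20.79 J/(mol·K).
ΔU = (3.18)(20.79)(169 − 323) = -10179 J.

Q ≈ -10.2 kJ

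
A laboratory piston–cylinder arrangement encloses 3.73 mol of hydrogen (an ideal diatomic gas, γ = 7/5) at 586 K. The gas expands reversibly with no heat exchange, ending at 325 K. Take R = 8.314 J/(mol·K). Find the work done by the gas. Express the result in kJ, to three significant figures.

W ≈ 20.2 kJ

Adiabatic ⇒ Q = 0, so W_by = −ΔU = nCᵥ(T₁ − T₂).
Cᵥ = 5R/2 = 20.79 J/(mol·K).
W = (3.73)(20.79)(586 − 325) = 20235 J.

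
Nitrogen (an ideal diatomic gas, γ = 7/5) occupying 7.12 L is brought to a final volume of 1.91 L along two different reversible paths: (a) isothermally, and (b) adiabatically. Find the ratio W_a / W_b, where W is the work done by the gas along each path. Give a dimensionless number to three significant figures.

W_a / W_b ≈ 0.760

Path (a) isothermal: W = P₁V₁ ln(V₂/V₁) → W_a/(P₁V₁) = -1.316.
Path (b) adiabatic: W = P₁V₁(1 − (V₁/V₂)^(γ−1))/(γ−1) → W_b/(P₁V₁) = -1.732.
W_a / W_b = -1.316 / -1.732 = 0.7598.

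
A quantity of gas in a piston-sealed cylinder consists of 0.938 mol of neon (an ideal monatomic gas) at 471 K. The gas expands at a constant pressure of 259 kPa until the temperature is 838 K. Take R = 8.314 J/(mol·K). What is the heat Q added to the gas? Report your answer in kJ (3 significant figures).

Isobaric: W = nRΔT = (0.938)(8.314)(367) = 2862 J.
ΔU = nCᵥΔT with Cᵥ = 3R/2: ΔU = (0.938)(12.47)(367) = 4293 J.
Q = ΔU + W = 4293 + 2862 = 7155 J.

Q ≈ 7.16 kJ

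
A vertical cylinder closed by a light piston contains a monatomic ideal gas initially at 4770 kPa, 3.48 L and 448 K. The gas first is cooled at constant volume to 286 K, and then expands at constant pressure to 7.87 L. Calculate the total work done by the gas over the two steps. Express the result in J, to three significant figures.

Step 1 (isochoric): W = 0 (constant volume).
After step 1: P = 3045 kPa (V unchanged).
Step 2 (isobaric): W = PΔV = (3045 kPa)(7.87 − 3.48 L) = 13368 J.
W_total = 0 + 13368 = 13368 J.

W_total ≈ 13400 J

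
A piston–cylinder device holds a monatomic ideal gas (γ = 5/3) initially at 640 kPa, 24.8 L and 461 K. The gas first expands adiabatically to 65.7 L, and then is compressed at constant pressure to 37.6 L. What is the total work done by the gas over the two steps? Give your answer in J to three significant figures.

Step 1 (adiabatic): W = (P₁V₁ − P₂V₂)/(γ−1) = (15872 − 8290)/0.667 = 11373 J.
After step 1: P = 126.2 kPa, V = 65.7 L, T = 240.8 K.
Step 2 (isobaric): W = PΔV = (126.2 kPa)(37.6 − 65.7 L) = -3546 J.
W_total = 11373 − 3546 = 7827 J.

W_total ≈ 7830 J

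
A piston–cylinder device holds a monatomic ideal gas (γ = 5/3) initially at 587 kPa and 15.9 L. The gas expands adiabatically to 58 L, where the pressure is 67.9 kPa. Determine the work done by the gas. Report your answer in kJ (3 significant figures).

W ≈ 8.09 kJ

Adiabatic: W = (P₁V₁ − P₂V₂)/(γ − 1) with γ = 5/3.
P₁V₁ = 9333 J, P₂V₂ = 3938 J.
W = (9333 − 3938) / 0.6667 = 8093 J.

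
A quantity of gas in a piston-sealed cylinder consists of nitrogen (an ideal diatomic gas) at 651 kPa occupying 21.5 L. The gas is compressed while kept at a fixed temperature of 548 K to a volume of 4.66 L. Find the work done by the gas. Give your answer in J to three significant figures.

Isothermal: W = nRT ln(V₂/V₁) = P₁V₁ ln(V₂/V₁).
P₁V₁ = (651 kPa)(21.5 L) = 13996 J.
W = 13996 × ln(4.66/21.5) = 13996 × -1.529
W_by_gas = -21401 J.

W ≈ -21400 J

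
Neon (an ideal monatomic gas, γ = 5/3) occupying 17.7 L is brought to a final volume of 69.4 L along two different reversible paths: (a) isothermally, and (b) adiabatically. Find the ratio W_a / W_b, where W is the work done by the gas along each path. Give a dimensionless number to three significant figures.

Path (a) isothermal: W = P₁V₁ ln(V₂/V₁) → W_a/(P₁V₁) = 1.366.
Path (b) adiabatic: W = P₁V₁(1 − (V₁/V₂)^(γ−1))/(γ−1) → W_b/(P₁V₁) = 0.8967.
W_a / W_b = 1.366 / 0.8967 = 1.524.

W_a / W_b ≈ 1.52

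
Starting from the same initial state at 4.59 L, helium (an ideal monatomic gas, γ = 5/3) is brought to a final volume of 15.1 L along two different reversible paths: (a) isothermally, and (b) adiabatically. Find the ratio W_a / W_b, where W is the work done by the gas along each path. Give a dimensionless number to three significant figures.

W_a / W_b ≈ 1.45

Path (a) isothermal: W = P₁V₁ ln(V₂/V₁) → W_a/(P₁V₁) = 1.191.
Path (b) adiabatic: W = P₁V₁(1 − (V₁/V₂)^(γ−1))/(γ−1) → W_b/(P₁V₁) = 0.8219.
W_a / W_b = 1.191 / 0.8219 = 1.449.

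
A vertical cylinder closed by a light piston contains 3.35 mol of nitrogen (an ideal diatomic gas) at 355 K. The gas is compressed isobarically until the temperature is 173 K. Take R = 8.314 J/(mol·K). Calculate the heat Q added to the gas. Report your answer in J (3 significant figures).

Isobaric: W = nRΔT = (3.35)(8.314)(-182) = -5069 J.
ΔU = nCᵥΔT with Cᵥ = 5R/2: ΔU = (3.35)(20.79)(-182) = -12673 J.
Q = ΔU + W = -12673 − 5069 = -17742 J.

Q ≈ -17700 J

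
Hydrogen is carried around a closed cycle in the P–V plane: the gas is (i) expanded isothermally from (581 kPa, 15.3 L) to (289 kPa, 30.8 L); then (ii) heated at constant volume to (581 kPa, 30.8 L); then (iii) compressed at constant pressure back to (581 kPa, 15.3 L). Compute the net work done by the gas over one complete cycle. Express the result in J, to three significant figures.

W_net ≈ -2790 J

Leg (i): W = PᵢVᵢ ln(V_f/Vᵢ) = (8889) ln(30.8/15.3) = 6220 J.
Leg (ii): W = 0.
Leg (iii): W = PΔV = (581)(15.3 − 30.8) = -9006 J.
W_net = 6220 − 9006 = -2786 J.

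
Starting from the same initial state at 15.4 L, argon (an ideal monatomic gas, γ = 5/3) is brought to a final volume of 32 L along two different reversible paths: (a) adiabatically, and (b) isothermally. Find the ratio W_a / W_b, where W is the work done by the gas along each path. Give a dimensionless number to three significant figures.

Path (a) adiabatic: W = P₁V₁(1 − (V₁/V₂)^(γ−1))/(γ−1) → W_a/(P₁V₁) = 0.5788.
Path (b) isothermal: W = P₁V₁ ln(V₂/V₁) → W_b/(P₁V₁) = 0.7314.
W_a / W_b = 0.5788 / 0.7314 = 0.7914.

W_a / W_b ≈ 0.791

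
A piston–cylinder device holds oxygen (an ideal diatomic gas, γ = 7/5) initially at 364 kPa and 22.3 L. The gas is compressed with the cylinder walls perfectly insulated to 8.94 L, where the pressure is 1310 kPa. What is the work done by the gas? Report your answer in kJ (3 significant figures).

W ≈ -8.99 kJ

Adiabatic: W = (P₁V₁ − P₂V₂)/(γ − 1) with γ = 7/5.
P₁V₁ = 8117 J, P₂V₂ = 11711 J.
W = (8117 − 11711) / 0.4 = -8986 J.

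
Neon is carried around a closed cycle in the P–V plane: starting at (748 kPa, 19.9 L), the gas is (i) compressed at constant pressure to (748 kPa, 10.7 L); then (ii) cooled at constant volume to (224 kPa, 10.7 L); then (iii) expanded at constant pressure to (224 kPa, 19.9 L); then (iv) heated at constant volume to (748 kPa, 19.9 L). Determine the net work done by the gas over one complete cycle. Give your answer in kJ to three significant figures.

W_net ≈ -4.82 kJ

Constant-volume legs do no work.
W(i) = (748)(10.7 − 19.9) = -6882 J; W(iii) = (224)(19.9 − 10.7) = 2061 J.
W_net = -6882 + 2061 = -4821 J (the counter-clockwise enclosed area).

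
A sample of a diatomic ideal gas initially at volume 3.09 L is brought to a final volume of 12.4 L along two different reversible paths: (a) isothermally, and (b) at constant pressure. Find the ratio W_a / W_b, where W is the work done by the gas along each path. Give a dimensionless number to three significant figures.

Path (a) isothermal: W = P₁V₁ ln(V₂/V₁) → W_a/(P₁V₁) = 1.39.
Path (b) isobaric: W = P₁(V₂ − V₁) → W_b/(P₁V₁) = 3.013.
W_a / W_b = 1.39 / 3.013 = 0.4612.

W_a / W_b ≈ 0.461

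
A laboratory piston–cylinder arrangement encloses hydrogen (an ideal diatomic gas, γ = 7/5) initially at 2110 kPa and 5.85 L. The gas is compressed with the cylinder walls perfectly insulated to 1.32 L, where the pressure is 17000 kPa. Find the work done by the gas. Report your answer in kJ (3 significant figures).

W ≈ -25.2 kJ

Adiabatic: W = (P₁V₁ − P₂V₂)/(γ − 1) with γ = 7/5.
P₁V₁ = 12344 J, P₂V₂ = 22440 J.
W = (12344 − 22440) / 0.4 = -25241 J.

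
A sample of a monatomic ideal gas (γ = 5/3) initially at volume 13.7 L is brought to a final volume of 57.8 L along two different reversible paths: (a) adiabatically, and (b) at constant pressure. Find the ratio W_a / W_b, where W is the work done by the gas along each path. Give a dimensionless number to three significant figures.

Path (a) adiabatic: W = P₁V₁(1 − (V₁/V₂)^(γ−1))/(γ−1) → W_a/(P₁V₁) = 0.9255.
Path (b) isobaric: W = P₁(V₂ − V₁) → W_b/(P₁V₁) = 3.219.
W_a / W_b = 0.9255 / 3.219 = 0.2875.

W_a / W_b ≈ 0.288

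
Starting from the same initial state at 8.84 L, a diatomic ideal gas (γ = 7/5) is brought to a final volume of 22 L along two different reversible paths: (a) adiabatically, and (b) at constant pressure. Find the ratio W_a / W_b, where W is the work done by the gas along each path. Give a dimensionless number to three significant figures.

W_a / W_b ≈ 0.513

Path (a) adiabatic: W = P₁V₁(1 − (V₁/V₂)^(γ−1))/(γ−1) → W_a/(P₁V₁) = 0.764.
Path (b) isobaric: W = P₁(V₂ − V₁) → W_b/(P₁V₁) = 1.489.
W_a / W_b = 0.764 / 1.489 = 0.5132.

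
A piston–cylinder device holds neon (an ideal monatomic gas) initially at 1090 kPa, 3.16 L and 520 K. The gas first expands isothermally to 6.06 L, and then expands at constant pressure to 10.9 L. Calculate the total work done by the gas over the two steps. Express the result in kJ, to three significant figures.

Step 1 (isothermal): W = P₁V₁ ln(V₂/V₁) = (3444) ln(6.06/3.16) = 2243 J.
After step 1: P = 568.4 kPa, V = 6.06 L, T = 520 K.
Step 2 (isobaric): W = PΔV = (568.4 kPa)(10.9 − 6.06 L) = 2751 J.
W_total = 2243 + 2751 = 4994 J.

W_total ≈ 4.99 kJ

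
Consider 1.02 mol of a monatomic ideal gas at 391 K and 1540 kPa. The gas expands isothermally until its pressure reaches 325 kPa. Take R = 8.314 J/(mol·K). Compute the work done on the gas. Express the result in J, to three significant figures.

W ≈ -5160 J

Isothermal process: W = nRT ln(V₂/V₁) = nRT ln(P₁/P₂).
W = (1.02)(8.314)(391) × ln(1540/325)
  = 3316 × ln(4.738) = 3316 × 1.556
W_by_gas = 5158 J; work on gas = −W_by = -5158 J.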